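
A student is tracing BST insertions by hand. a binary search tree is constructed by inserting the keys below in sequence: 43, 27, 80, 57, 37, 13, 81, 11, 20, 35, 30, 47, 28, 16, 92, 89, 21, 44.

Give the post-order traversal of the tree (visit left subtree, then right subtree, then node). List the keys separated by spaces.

43: root
27: left child of 43 (depth 1)
80: right child of 43 (depth 1)
57: left child of 80 (depth 2)
37: right child of 27 (depth 2)
13: left child of 27 (depth 2)
81: right child of 80 (depth 2)
11: left child of 13 (depth 3)
20: right child of 13 (depth 3)
35: left child of 37 (depth 3)
30: left child of 35 (depth 4)
47: left child of 57 (depth 3)
28: left child of 30 (depth 5)
16: left child of 20 (depth 4)
92: right child of 81 (depth 3)
89: left child of 92 (depth 4)
21: right child of 20 (depth 4)
44: left child of 47 (depth 4)

11 16 21 20 13 28 30 35 37 27 44 47 57 89 92 81 80 43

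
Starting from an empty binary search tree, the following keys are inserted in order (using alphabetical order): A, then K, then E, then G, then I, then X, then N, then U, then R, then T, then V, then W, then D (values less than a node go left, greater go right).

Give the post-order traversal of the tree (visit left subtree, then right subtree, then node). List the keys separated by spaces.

Resulting structure (node: left, right):
  A: L=–, R=K
  K: L=E, R=X
  E: L=D, R=G
  G: L=–, R=I
  I: L=–, R=–
  X: L=N, R=–
  N: L=–, R=U
  U: L=R, R=V
  R: L=–, R=T
  T: L=–, R=–
  V: L=–, R=W
  W: L=–, R=–
  D: L=–, R=–

D I G E T R W V U N X K A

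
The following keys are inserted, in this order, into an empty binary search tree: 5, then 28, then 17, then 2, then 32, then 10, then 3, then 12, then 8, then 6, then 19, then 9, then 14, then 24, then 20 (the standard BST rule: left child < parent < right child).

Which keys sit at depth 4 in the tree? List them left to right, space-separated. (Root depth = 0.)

8 12 24

5: root
28: right child of 5 (depth 1)
17: left child of 28 (depth 2)
2: left child of 5 (depth 1)
32: right child of 28 (depth 2)
10: left child of 17 (depth 3)
3: right child of 2 (depth 2)
12: right child of 10 (depth 4)
8: left child of 10 (depth 4)
6: left child of 8 (depth 5)
19: right child of 17 (depth 3)
9: right child of 8 (depth 5)
14: right child of 12 (depth 5)
24: right child of 19 (depth 4)
20: left child of 24 (depth 5)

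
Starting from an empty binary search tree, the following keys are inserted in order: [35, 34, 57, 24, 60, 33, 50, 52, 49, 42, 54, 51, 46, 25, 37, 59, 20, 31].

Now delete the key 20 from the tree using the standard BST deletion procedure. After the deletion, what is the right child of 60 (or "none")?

none

35: root
34: left child of 35 (depth 1)
57: right child of 35 (depth 1)
24: left child of 34 (depth 2)
60: right child of 57 (depth 2)
33: right child of 24 (depth 3)
50: left child of 57 (depth 2)
52: right child of 50 (depth 3)
49: left child of 50 (depth 3)
42: left child of 49 (depth 4)
54: right child of 52 (depth 4)
51: left child of 52 (depth 4)
46: right child of 42 (depth 5)
25: left child of 33 (depth 4)
37: left child of 42 (depth 5)
59: left child of 60 (depth 3)
20: left child of 24 (depth 3)
31: right child of 25 (depth 5)

Delete 20 (at most one child — splice it out).
After deletion, 60's right child: none.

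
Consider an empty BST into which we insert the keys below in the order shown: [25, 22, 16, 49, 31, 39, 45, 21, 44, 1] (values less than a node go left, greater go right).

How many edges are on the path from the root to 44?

5

Insert 25: tree is empty, so 25 becomes the root.
Insert 22: 22 < 25 → go left. Place as left child of 25.
Insert 16: 16 < 25 → go left; 16 < 22 → go left. Place as left child of 22.
Insert 49: 49 > 25 → go right. Place as right child of 25.
Insert 31: 31 > 25 → go right; 31 < 49 → go left. Place as left child of 49.
Insert 39: 39 > 25 → go right; 39 < 49 → go left; 39 > 31 → go right. Place as right child of 31.
Insert 45: 45 > 25 → go right; 45 < 49 → go left; 45 > 31 → go right; 45 > 39 → go right. Place as right child of 39.
Insert 21: 21 < 25 → go left; 21 < 22 → go left; 21 > 16 → go right. Place as right child of 16.
Insert 44: 44 > 25 → go right; 44 < 49 → go left; 44 > 31 → go right; 44 > 39 → go right; 44 < 45 → go left. Place as left child of 45.
Insert 1: 1 < 25 → go left; 1 < 22 → go left; 1 < 16 → go left. Place as left child of 16.

Path to 44: 25 → 49 → 31 → 39 → 45 → 44, which is 5 edges.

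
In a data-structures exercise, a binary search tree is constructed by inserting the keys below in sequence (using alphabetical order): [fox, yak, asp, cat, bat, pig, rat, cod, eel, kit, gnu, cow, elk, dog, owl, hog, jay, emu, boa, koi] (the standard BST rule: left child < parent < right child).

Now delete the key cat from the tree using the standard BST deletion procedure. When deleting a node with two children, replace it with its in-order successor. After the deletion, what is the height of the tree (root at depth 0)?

Resulting structure (node: left, right):
  fox: L=asp, R=yak
  yak: L=pig, R=–
  asp: L=–, R=cat
  cat: L=bat, R=cod
  bat: L=–, R=boa
  pig: L=kit, R=rat
  rat: L=–, R=–
  cod: L=–, R=eel
  eel: L=cow, R=elk
  kit: L=gnu, R=owl
  gnu: L=–, R=hog
  cow: L=–, R=dog
  elk: L=–, R=emu
  dog: L=–, R=–
  owl: L=koi, R=–
  hog: L=–, R=jay
  jay: L=–, R=–
  emu: L=–, R=–
  boa: L=–, R=–
  koi: L=–, R=–

Delete cat (two children — replace with in-order successor).
After deletion, deepest node is jay at depth 6.

6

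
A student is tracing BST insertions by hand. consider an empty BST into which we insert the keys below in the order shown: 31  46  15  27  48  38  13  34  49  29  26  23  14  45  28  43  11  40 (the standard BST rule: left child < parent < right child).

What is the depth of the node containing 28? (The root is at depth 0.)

4

Insert 31: tree is empty, so 31 becomes the root.
Insert 46: 46 > 31 → go right. Place as right child of 31.
Insert 15: 15 < 31 → go left. Place as left child of 31.
Insert 27: 27 < 31 → go left; 27 > 15 → go right. Place as right child of 15.
Insert 48: 48 > 31 → go right; 48 > 46 → go right. Place as right child of 46.
Insert 38: 38 > 31 → go right; 38 < 46 → go left. Place as left child of 46.
Insert 13: 13 < 31 → go left; 13 < 15 → go left. Place as left child of 15.
Insert 34: 34 > 31 → go right; 34 < 46 → go left; 34 < 38 → go left. Place as left child of 38.
Insert 49: 49 > 31 → go right; 49 > 46 → go right; 49 > 48 → go right. Place as right child of 48.
Insert 29: 29 < 31 → go left; 29 > 15 → go right; 29 > 27 → go right. Place as right child of 27.
Insert 26: 26 < 31 → go left; 26 > 15 → go right; 26 < 27 → go left. Place as left child of 27.
Insert 23: 23 < 31 → go left; 23 > 15 → go right; 23 < 27 → go left; 23 < 26 → go left. Place as left child of 26.
Insert 14: 14 < 31 → go left; 14 < 15 → go left; 14 > 13 → go right. Place as right child of 13.
Insert 45: 45 > 31 → go right; 45 < 46 → go left; 45 > 38 → go right. Place as right child of 38.
Insert 28: 28 < 31 → go left; 28 > 15 → go right; 28 > 27 → go right; 28 < 29 → go left. Place as left child of 29.
Insert 43: 43 > 31 → go right; 43 < 46 → go left; 43 > 38 → go right; 43 < 45 → go left. Place as left child of 45.
Insert 11: 11 < 31 → go left; 11 < 15 → go left; 11 < 13 → go left. Place as left child of 13.
Insert 40: 40 > 31 → go right; 40 < 46 → go left; 40 > 38 → go right; 40 < 45 → go left; 40 < 43 → go left. Place as left child of 43.

Path to 28: 31 → 15 → 27 → 29 → 28, which is 4 edges.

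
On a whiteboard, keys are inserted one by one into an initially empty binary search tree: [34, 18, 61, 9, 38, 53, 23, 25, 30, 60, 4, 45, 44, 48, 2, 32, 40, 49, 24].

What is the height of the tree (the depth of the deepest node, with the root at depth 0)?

Insert 34: tree is empty, so 34 becomes the root.
Insert 18: 18 < 34 → go left. Place as left child of 34.
Insert 61: 61 > 34 → go right. Place as right child of 34.
Insert 9: 9 < 34 → go left; 9 < 18 → go left. Place as left child of 18.
Insert 38: 38 > 34 → go right; 38 < 61 → go left. Place as left child of 61.
Insert 53: 53 > 34 → go right; 53 < 61 → go left; 53 > 38 → go right. Place as right child of 38.
Insert 23: 23 < 34 → go left; 23 > 18 → go right. Place as right child of 18.
Insert 25: 25 < 34 → go left; 25 > 18 → go right; 25 > 23 → go right. Place as right child of 23.
Insert 30: 30 < 34 → go left; 30 > 18 → go right; 30 > 23 → go right; 30 > 25 → go right. Place as right child of 25.
Insert 60: 60 > 34 → go right; 60 < 61 → go left; 60 > 38 → go right; 60 > 53 → go right. Place as right child of 53.
Insert 4: 4 < 34 → go left; 4 < 18 → go left; 4 < 9 → go left. Place as left child of 9.
Insert 45: 45 > 34 → go right; 45 < 61 → go left; 45 > 38 → go right; 45 < 53 → go left. Place as left child of 53.
Insert 44: 44 > 34 → go right; 44 < 61 → go left; 44 > 38 → go right; 44 < 53 → go left; 44 < 45 → go left. Place as left child of 45.
Insert 48: 48 > 34 → go right; 48 < 61 → go left; 48 > 38 → go right; 48 < 53 → go left; 48 > 45 → go right. Place as right child of 45.
Insert 2: 2 < 34 → go left; 2 < 18 → go left; 2 < 9 → go left; 2 < 4 → go left. Place as left child of 4.
Insert 32: 32 < 34 → go left; 32 > 18 → go right; 32 > 23 → go right; 32 > 25 → go right; 32 > 30 → go right. Place as right child of 30.
Insert 40: 40 > 34 → go right; 40 < 61 → go left; 40 > 38 → go right; 40 < 53 → go left; 40 < 45 → go left; 40 < 44 → go left. Place as left child of 44.
Insert 49: 49 > 34 → go right; 49 < 61 → go left; 49 > 38 → go right; 49 < 53 → go left; 49 > 45 → go right; 49 > 48 → go right. Place as right child of 48.
Insert 24: 24 < 34 → go left; 24 > 18 → go right; 24 > 23 → go right; 24 < 25 → go left. Place as left child of 25.

The deepest node is 40 at depth 6.

6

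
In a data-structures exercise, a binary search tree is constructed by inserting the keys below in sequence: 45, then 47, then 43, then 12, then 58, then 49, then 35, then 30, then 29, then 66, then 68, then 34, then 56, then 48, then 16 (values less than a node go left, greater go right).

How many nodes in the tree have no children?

5

Resulting structure (node: left, right):
  45: L=43, R=47
  47: L=–, R=58
  43: L=12, R=–
  12: L=–, R=35
  58: L=49, R=66
  49: L=48, R=56
  35: L=30, R=–
  30: L=29, R=34
  29: L=16, R=–
  66: L=–, R=68
  68: L=–, R=–
  34: L=–, R=–
  56: L=–, R=–
  48: L=–, R=–
  16: L=–, R=–

Leaves: 16, 34, 48, 56, 68 — 5 in total.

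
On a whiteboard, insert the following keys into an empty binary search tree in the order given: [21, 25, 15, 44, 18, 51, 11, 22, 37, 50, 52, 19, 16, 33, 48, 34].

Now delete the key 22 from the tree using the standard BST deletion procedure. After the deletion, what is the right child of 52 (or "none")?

none

21: root
25: right child of 21 (depth 1)
15: left child of 21 (depth 1)
44: right child of 25 (depth 2)
18: right child of 15 (depth 2)
51: right child of 44 (depth 3)
11: left child of 15 (depth 2)
22: left child of 25 (depth 2)
37: left child of 44 (depth 3)
50: left child of 51 (depth 4)
52: right child of 51 (depth 4)
19: right child of 18 (depth 3)
16: left child of 18 (depth 3)
33: left child of 37 (depth 4)
48: left child of 50 (depth 5)
34: right child of 33 (depth 5)

Delete 22 (at most one child — splice it out).
After deletion, 52's right child: none.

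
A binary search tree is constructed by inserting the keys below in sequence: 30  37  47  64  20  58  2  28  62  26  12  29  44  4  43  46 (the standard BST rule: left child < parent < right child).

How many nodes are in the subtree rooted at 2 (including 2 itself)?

Resulting structure (node: left, right):
  30: L=20, R=37
  37: L=–, R=47
  47: L=44, R=64
  64: L=58, R=–
  20: L=2, R=28
  58: L=–, R=62
  2: L=–, R=12
  28: L=26, R=29
  62: L=–, R=–
  26: L=–, R=–
  12: L=4, R=–
  29: L=–, R=–
  44: L=43, R=46
  4: L=–, R=–
  43: L=–, R=–
  46: L=–, R=–

Subtree rooted at 2 contains: 2, 12, 4 — 3 nodes.

3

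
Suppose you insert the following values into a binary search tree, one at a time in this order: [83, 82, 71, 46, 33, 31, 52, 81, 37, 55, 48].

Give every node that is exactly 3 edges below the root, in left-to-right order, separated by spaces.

Insert 83: tree is empty, so 83 becomes the root.
Insert 82: 82 < 83 → go left. Place as left child of 83.
Insert 71: 71 < 83 → go left; 71 < 82 → go left. Place as left child of 82.
Insert 46: 46 < 83 → go left; 46 < 82 → go left; 46 < 71 → go left. Place as left child of 71.
Insert 33: 33 < 83 → go left; 33 < 82 → go left; 33 < 71 → go left; 33 < 46 → go left. Place as left child of 46.
Insert 31: 31 < 83 → go left; 31 < 82 → go left; 31 < 71 → go left; 31 < 46 → go left; 31 < 33 → go left. Place as left child of 33.
Insert 52: 52 < 83 → go left; 52 < 82 → go left; 52 < 71 → go left; 52 > 46 → go right. Place as right child of 46.
Insert 81: 81 < 83 → go left; 81 < 82 → go left; 81 > 71 → go right. Place as right child of 71.
Insert 37: 37 < 83 → go left; 37 < 82 → go left; 37 < 71 → go left; 37 < 46 → go left; 37 > 33 → go right. Place as right child of 33.
Insert 55: 55 < 83 → go left; 55 < 82 → go left; 55 < 71 → go left; 55 > 46 → go right; 55 > 52 → go right. Place as right child of 52.
Insert 48: 48 < 83 → go left; 48 < 82 → go left; 48 < 71 → go left; 48 > 46 → go right; 48 < 52 → go left. Place as left child of 52.

46 81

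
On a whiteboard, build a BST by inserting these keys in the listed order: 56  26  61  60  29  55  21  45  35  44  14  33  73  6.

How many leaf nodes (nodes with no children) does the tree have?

Insert 56: tree is empty, so 56 becomes the root.
Insert 26: 26 < 56 → go left. Place as left child of 56.
Insert 61: 61 > 56 → go right. Place as right child of 56.
Insert 60: 60 > 56 → go right; 60 < 61 → go left. Place as left child of 61.
Insert 29: 29 < 56 → go left; 29 > 26 → go right. Place as right child of 26.
Insert 55: 55 < 56 → go left; 55 > 26 → go right; 55 > 29 → go right. Place as right child of 29.
Insert 21: 21 < 56 → go left; 21 < 26 → go left. Place as left child of 26.
Insert 45: 45 < 56 → go left; 45 > 26 → go right; 45 > 29 → go right; 45 < 55 → go left. Place as left child of 55.
Insert 35: 35 < 56 → go left; 35 > 26 → go right; 35 > 29 → go right; 35 < 55 → go left; 35 < 45 → go left. Place as left child of 45.
Insert 44: 44 < 56 → go left; 44 > 26 → go right; 44 > 29 → go right; 44 < 55 → go left; 44 < 45 → go left; 44 > 35 → go right. Place as right child of 35.
Insert 14: 14 < 56 → go left; 14 < 26 → go left; 14 < 21 → go left. Place as left child of 21.
Insert 33: 33 < 56 → go left; 33 > 26 → go right; 33 > 29 → go right; 33 < 55 → go left; 33 < 45 → go left; 33 < 35 → go left. Place as left child of 35.
Insert 73: 73 > 56 → go right; 73 > 61 → go right. Place as right child of 61.
Insert 6: 6 < 56 → go left; 6 < 26 → go left; 6 < 21 → go left; 6 < 14 → go left. Place as left child of 14.

Leaves: 6, 33, 44, 60, 73 — 5 in total.

5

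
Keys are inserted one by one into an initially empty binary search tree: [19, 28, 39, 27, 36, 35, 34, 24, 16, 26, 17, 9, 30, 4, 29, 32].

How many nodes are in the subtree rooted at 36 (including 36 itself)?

19: root
28: right child of 19 (depth 1)
39: right child of 28 (depth 2)
27: left child of 28 (depth 2)
36: left child of 39 (depth 3)
35: left child of 36 (depth 4)
34: left child of 35 (depth 5)
24: left child of 27 (depth 3)
16: left child of 19 (depth 1)
26: right child of 24 (depth 4)
17: right child of 16 (depth 2)
9: left child of 16 (depth 2)
30: left child of 34 (depth 6)
4: left child of 9 (depth 3)
29: left child of 30 (depth 7)
32: right child of 30 (depth 7)

Subtree rooted at 36 contains: 36, 35, 34, 30, 29, 32 — 6 nodes.

6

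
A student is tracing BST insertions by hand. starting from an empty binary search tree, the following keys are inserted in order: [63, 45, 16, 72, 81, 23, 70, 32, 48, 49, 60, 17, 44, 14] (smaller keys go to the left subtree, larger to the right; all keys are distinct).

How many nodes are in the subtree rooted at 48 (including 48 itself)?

3

Resulting structure (node: left, right):
  63: L=45, R=72
  45: L=16, R=48
  16: L=14, R=23
  72: L=70, R=81
  81: L=–, R=–
  23: L=17, R=32
  70: L=–, R=–
  32: L=–, R=44
  48: L=–, R=49
  49: L=–, R=60
  60: L=–, R=–
  17: L=–, R=–
  44: L=–, R=–
  14: L=–, R=–

Subtree rooted at 48 contains: 48, 49, 60 — 3 nodes.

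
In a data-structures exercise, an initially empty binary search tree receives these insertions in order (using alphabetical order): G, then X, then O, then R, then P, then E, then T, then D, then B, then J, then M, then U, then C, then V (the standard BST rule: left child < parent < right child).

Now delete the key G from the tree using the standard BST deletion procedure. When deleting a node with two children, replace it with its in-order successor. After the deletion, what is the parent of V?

U

Resulting structure (node: left, right):
  G: L=E, R=X
  X: L=O, R=–
  O: L=J, R=R
  R: L=P, R=T
  P: L=–, R=–
  E: L=D, R=–
  T: L=–, R=U
  D: L=B, R=–
  B: L=–, R=C
  J: L=–, R=M
  M: L=–, R=–
  U: L=–, R=V
  C: L=–, R=–
  V: L=–, R=–

Delete G (two children — replace with in-order successor).
After deletion, V's parent is U.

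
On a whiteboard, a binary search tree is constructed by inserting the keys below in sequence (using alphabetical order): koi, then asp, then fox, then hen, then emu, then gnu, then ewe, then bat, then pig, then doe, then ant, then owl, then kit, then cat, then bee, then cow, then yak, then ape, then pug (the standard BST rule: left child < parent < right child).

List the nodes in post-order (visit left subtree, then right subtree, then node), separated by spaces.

Insert koi: tree is empty, so koi becomes the root.
Insert asp: asp < koi → go left. Place as left child of koi.
Insert fox: fox < koi → go left; fox > asp → go right. Place as right child of asp.
Insert hen: hen < koi → go left; hen > asp → go right; hen > fox → go right. Place as right child of fox.
Insert emu: emu < koi → go left; emu > asp → go right; emu < fox → go left. Place as left child of fox.
Insert gnu: gnu < koi → go left; gnu > asp → go right; gnu > fox → go right; gnu < hen → go left. Place as left child of hen.
Insert ewe: ewe < koi → go left; ewe > asp → go right; ewe < fox → go left; ewe > emu → go right. Place as right child of emu.
Insert bat: bat < koi → go left; bat > asp → go right; bat < fox → go left; bat < emu → go left. Place as left child of emu.
Insert pig: pig > koi → go right. Place as right child of koi.
Insert doe: doe < koi → go left; doe > asp → go right; doe < fox → go left; doe < emu → go left; doe > bat → go right. Place as right child of bat.
Insert ant: ant < koi → go left; ant < asp → go left. Place as left child of asp.
Insert owl: owl > koi → go right; owl < pig → go left. Place as left child of pig.
Insert kit: kit < koi → go left; kit > asp → go right; kit > fox → go right; kit > hen → go right. Place as right child of hen.
Insert cat: cat < koi → go left; cat > asp → go right; cat < fox → go left; cat < emu → go left; cat > bat → go right; cat < doe → go left. Place as left child of doe.
Insert bee: bee < koi → go left; bee > asp → go right; bee < fox → go left; bee < emu → go left; bee > bat → go right; bee < doe → go left; bee < cat → go left. Place as left child of cat.
Insert cow: cow < koi → go left; cow > asp → go right; cow < fox → go left; cow < emu → go left; cow > bat → go right; cow < doe → go left; cow > cat → go right. Place as right child of cat.
Insert yak: yak > koi → go right; yak > pig → go right. Place as right child of pig.
Insert ape: ape < koi → go left; ape < asp → go left; ape > ant → go right. Place as right child of ant.
Insert pug: pug > koi → go right; pug > pig → go right; pug < yak → go left. Place as left child of yak.

ape ant bee cow cat doe bat ewe emu gnu kit hen fox asp owl pug yak pig koi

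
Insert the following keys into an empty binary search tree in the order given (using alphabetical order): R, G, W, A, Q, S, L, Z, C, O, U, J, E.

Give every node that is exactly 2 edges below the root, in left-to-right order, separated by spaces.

A Q S Z

R: root
G: left child of R (depth 1)
W: right child of R (depth 1)
A: left child of G (depth 2)
Q: right child of G (depth 2)
S: left child of W (depth 2)
L: left child of Q (depth 3)
Z: right child of W (depth 2)
C: right child of A (depth 3)
O: right child of L (depth 4)
U: right child of S (depth 3)
J: left child of L (depth 4)
E: right child of C (depth 4)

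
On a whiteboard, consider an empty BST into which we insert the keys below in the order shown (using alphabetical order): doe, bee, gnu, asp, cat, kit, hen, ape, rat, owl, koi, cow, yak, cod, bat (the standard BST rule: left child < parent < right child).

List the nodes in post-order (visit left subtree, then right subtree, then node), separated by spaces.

Resulting structure (node: left, right):
  doe: L=bee, R=gnu
  bee: L=asp, R=cat
  gnu: L=–, R=kit
  asp: L=ape, R=bat
  cat: L=–, R=cow
  kit: L=hen, R=rat
  hen: L=–, R=–
  ape: L=–, R=–
  rat: L=owl, R=yak
  owl: L=koi, R=–
  koi: L=–, R=–
  cow: L=cod, R=–
  yak: L=–, R=–
  cod: L=–, R=–
  bat: L=–, R=–

ape bat asp cod cow cat bee hen koi owl yak rat kit gnu doe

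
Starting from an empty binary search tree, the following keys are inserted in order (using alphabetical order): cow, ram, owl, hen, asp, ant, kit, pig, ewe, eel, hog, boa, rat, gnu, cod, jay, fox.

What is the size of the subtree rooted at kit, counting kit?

3

Resulting structure (node: left, right):
  cow: L=asp, R=ram
  ram: L=owl, R=rat
  owl: L=hen, R=pig
  hen: L=ewe, R=kit
  asp: L=ant, R=boa
  ant: L=–, R=–
  kit: L=hog, R=–
  pig: L=–, R=–
  ewe: L=eel, R=gnu
  eel: L=–, R=–
  hog: L=–, R=jay
  boa: L=–, R=cod
  rat: L=–, R=–
  gnu: L=fox, R=–
  cod: L=–, R=–
  jay: L=–, R=–
  fox: L=–, R=–

Subtree rooted at kit contains: kit, hog, jay — 3 nodes.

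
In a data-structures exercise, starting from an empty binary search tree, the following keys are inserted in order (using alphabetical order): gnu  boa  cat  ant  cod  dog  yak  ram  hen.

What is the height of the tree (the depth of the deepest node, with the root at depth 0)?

4

gnu: root
boa: left child of gnu (depth 1)
cat: right child of boa (depth 2)
ant: left child of boa (depth 2)
cod: right child of cat (depth 3)
dog: right child of cod (depth 4)
yak: right child of gnu (depth 1)
ram: left child of yak (depth 2)
hen: left child of ram (depth 3)

The deepest node is dog at depth 4.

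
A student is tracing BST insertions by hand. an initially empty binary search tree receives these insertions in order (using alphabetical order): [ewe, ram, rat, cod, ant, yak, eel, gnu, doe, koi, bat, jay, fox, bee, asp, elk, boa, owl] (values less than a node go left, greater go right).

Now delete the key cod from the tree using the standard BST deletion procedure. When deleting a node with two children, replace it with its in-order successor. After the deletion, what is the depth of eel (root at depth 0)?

ewe: root
ram: right child of ewe (depth 1)
rat: right child of ram (depth 2)
cod: left child of ewe (depth 1)
ant: left child of cod (depth 2)
yak: right child of rat (depth 3)
eel: right child of cod (depth 2)
gnu: left child of ram (depth 2)
doe: left child of eel (depth 3)
koi: right child of gnu (depth 3)
bat: right child of ant (depth 3)
jay: left child of koi (depth 4)
fox: left child of gnu (depth 3)
bee: right child of bat (depth 4)
asp: left child of bat (depth 4)
elk: right child of eel (depth 3)
boa: right child of bee (depth 5)
owl: right child of koi (depth 4)

Delete cod (two children — replace with in-order successor).
After deletion, path to eel: ewe → doe → eel.

2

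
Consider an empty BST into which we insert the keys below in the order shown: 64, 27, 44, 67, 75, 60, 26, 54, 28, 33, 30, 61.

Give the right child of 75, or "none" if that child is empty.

none

Insert 64: tree is empty, so 64 becomes the root.
Insert 27: 27 < 64 → go left. Place as left child of 64.
Insert 44: 44 < 64 → go left; 44 > 27 → go right. Place as right child of 27.
Insert 67: 67 > 64 → go right. Place as right child of 64.
Insert 75: 75 > 64 → go right; 75 > 67 → go right. Place as right child of 67.
Insert 60: 60 < 64 → go left; 60 > 27 → go right; 60 > 44 → go right. Place as right child of 44.
Insert 26: 26 < 64 → go left; 26 < 27 → go left. Place as left child of 27.
Insert 54: 54 < 64 → go left; 54 > 27 → go right; 54 > 44 → go right; 54 < 60 → go left. Place as left child of 60.
Insert 28: 28 < 64 → go left; 28 > 27 → go right; 28 < 44 → go left. Place as left child of 44.
Insert 33: 33 < 64 → go left; 33 > 27 → go right; 33 < 44 → go left; 33 > 28 → go right. Place as right child of 28.
Insert 30: 30 < 64 → go left; 30 > 27 → go right; 30 < 44 → go left; 30 > 28 → go right; 30 < 33 → go left. Place as left child of 33.
Insert 61: 61 < 64 → go left; 61 > 27 → go right; 61 > 44 → go right; 61 > 60 → go right. Place as right child of 60.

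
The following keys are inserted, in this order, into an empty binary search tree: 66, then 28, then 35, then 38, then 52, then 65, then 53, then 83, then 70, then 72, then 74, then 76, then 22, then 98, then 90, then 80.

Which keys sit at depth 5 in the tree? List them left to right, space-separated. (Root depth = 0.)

66: root
28: left child of 66 (depth 1)
35: right child of 28 (depth 2)
38: right child of 35 (depth 3)
52: right child of 38 (depth 4)
65: right child of 52 (depth 5)
53: left child of 65 (depth 6)
83: right child of 66 (depth 1)
70: left child of 83 (depth 2)
72: right child of 70 (depth 3)
74: right child of 72 (depth 4)
76: right child of 74 (depth 5)
22: left child of 28 (depth 2)
98: right child of 83 (depth 2)
90: left child of 98 (depth 3)
80: right child of 76 (depth 6)

65 76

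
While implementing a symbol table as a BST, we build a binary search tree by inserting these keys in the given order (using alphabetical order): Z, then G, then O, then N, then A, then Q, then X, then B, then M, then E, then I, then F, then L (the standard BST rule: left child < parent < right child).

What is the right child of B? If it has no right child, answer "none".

E

Z: root
G: left child of Z (depth 1)
O: right child of G (depth 2)
N: left child of O (depth 3)
A: left child of G (depth 2)
Q: right child of O (depth 3)
X: right child of Q (depth 4)
B: right child of A (depth 3)
M: left child of N (depth 4)
E: right child of B (depth 4)
I: left child of M (depth 5)
F: right child of E (depth 5)
L: right child of I (depth 6)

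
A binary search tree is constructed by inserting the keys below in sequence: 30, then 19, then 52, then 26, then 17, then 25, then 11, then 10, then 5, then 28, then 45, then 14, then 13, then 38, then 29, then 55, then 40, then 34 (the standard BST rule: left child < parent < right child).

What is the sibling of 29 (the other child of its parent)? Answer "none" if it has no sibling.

none

30: root
19: left child of 30 (depth 1)
52: right child of 30 (depth 1)
26: right child of 19 (depth 2)
17: left child of 19 (depth 2)
25: left child of 26 (depth 3)
11: left child of 17 (depth 3)
10: left child of 11 (depth 4)
5: left child of 10 (depth 5)
28: right child of 26 (depth 3)
45: left child of 52 (depth 2)
14: right child of 11 (depth 4)
13: left child of 14 (depth 5)
38: left child of 45 (depth 3)
29: right child of 28 (depth 4)
55: right child of 52 (depth 2)
40: right child of 38 (depth 4)
34: left child of 38 (depth 4)

29's parent is 28, which has only one child.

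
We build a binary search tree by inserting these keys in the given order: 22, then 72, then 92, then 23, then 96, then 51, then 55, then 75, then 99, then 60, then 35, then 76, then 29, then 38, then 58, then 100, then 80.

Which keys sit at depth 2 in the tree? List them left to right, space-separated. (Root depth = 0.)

22: root
72: right child of 22 (depth 1)
92: right child of 72 (depth 2)
23: left child of 72 (depth 2)
96: right child of 92 (depth 3)
51: right child of 23 (depth 3)
55: right child of 51 (depth 4)
75: left child of 92 (depth 3)
99: right child of 96 (depth 4)
60: right child of 55 (depth 5)
35: left child of 51 (depth 4)
76: right child of 75 (depth 4)
29: left child of 35 (depth 5)
38: right child of 35 (depth 5)
58: left child of 60 (depth 6)
100: right child of 99 (depth 5)
80: right child of 76 (depth 5)

23 92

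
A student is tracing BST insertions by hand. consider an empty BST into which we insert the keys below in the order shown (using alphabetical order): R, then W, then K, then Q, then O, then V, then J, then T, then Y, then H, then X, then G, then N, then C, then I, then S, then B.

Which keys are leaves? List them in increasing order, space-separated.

Insert R: tree is empty, so R becomes the root.
Insert W: W > R → go right. Place as right child of R.
Insert K: K < R → go left. Place as left child of R.
Insert Q: Q < R → go left; Q > K → go right. Place as right child of K.
Insert O: O < R → go left; O > K → go right; O < Q → go left. Place as left child of Q.
Insert V: V > R → go right; V < W → go left. Place as left child of W.
Insert J: J < R → go left; J < K → go left. Place as left child of K.
Insert T: T > R → go right; T < W → go left; T < V → go left. Place as left child of V.
Insert Y: Y > R → go right; Y > W → go right. Place as right child of W.
Insert H: H < R → go left; H < K → go left; H < J → go left. Place as left child of J.
Insert X: X > R → go right; X > W → go right; X < Y → go left. Place as left child of Y.
Insert G: G < R → go left; G < K → go left; G < J → go left; G < H → go left. Place as left child of H.
Insert N: N < R → go left; N > K → go right; N < Q → go left; N < O → go left. Place as left child of O.
Insert C: C < R → go left; C < K → go left; C < J → go left; C < H → go left; C < G → go left. Place as left child of G.
Insert I: I < R → go left; I < K → go left; I < J → go left; I > H → go right. Place as right child of H.
Insert S: S > R → go right; S < W → go left; S < V → go left; S < T → go left. Place as left child of T.
Insert B: B < R → go left; B < K → go left; B < J → go left; B < H → go left; B < G → go left; B < C → go left. Place as left child of C.

B I N S X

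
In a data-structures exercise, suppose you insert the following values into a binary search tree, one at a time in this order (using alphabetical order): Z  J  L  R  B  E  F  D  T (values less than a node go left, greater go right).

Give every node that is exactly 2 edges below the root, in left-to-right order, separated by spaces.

Resulting structure (node: left, right):
  Z: L=J, R=–
  J: L=B, R=L
  L: L=–, R=R
  R: L=–, R=T
  B: L=–, R=E
  E: L=D, R=F
  F: L=–, R=–
  D: L=–, R=–
  T: L=–, R=–

B L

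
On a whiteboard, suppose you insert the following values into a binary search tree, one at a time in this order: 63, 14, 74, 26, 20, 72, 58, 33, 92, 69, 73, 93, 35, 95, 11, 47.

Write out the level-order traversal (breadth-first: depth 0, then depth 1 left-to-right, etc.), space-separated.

Insert 63: tree is empty, so 63 becomes the root.
Insert 14: 14 < 63 → go left. Place as left child of 63.
Insert 74: 74 > 63 → go right. Place as right child of 63.
Insert 26: 26 < 63 → go left; 26 > 14 → go right. Place as right child of 14.
Insert 20: 20 < 63 → go left; 20 > 14 → go right; 20 < 26 → go left. Place as left child of 26.
Insert 72: 72 > 63 → go right; 72 < 74 → go left. Place as left child of 74.
Insert 58: 58 < 63 → go left; 58 > 14 → go right; 58 > 26 → go right. Place as right child of 26.
Insert 33: 33 < 63 → go left; 33 > 14 → go right; 33 > 26 → go right; 33 < 58 → go left. Place as left child of 58.
Insert 92: 92 > 63 → go right; 92 > 74 → go right. Place as right child of 74.
Insert 69: 69 > 63 → go right; 69 < 74 → go left; 69 < 72 → go left. Place as left child of 72.
Insert 73: 73 > 63 → go right; 73 < 74 → go left; 73 > 72 → go right. Place as right child of 72.
Insert 93: 93 > 63 → go right; 93 > 74 → go right; 93 > 92 → go right. Place as right child of 92.
Insert 35: 35 < 63 → go left; 35 > 14 → go right; 35 > 26 → go right; 35 < 58 → go left; 35 > 33 → go right. Place as right child of 33.
Insert 95: 95 > 63 → go right; 95 > 74 → go right; 95 > 92 → go right; 95 > 93 → go right. Place as right child of 93.
Insert 11: 11 < 63 → go left; 11 < 14 → go left. Place as left child of 14.
Insert 47: 47 < 63 → go left; 47 > 14 → go right; 47 > 26 → go right; 47 < 58 → go left; 47 > 33 → go right; 47 > 35 → go right. Place as right child of 35.

63 14 74 11 26 72 92 20 58 69 73 93 33 95 35 47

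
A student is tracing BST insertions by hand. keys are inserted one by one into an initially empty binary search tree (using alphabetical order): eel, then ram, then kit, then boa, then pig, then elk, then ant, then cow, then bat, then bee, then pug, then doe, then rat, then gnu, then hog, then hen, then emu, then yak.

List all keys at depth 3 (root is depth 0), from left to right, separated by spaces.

Insert eel: tree is empty, so eel becomes the root.
Insert ram: ram > eel → go right. Place as right child of eel.
Insert kit: kit > eel → go right; kit < ram → go left. Place as left child of ram.
Insert boa: boa < eel → go left. Place as left child of eel.
Insert pig: pig > eel → go right; pig < ram → go left; pig > kit → go right. Place as right child of kit.
Insert elk: elk > eel → go right; elk < ram → go left; elk < kit → go left. Place as left child of kit.
Insert ant: ant < eel → go left; ant < boa → go left. Place as left child of boa.
Insert cow: cow < eel → go left; cow > boa → go right. Place as right child of boa.
Insert bat: bat < eel → go left; bat < boa → go left; bat > ant → go right. Place as right child of ant.
Insert bee: bee < eel → go left; bee < boa → go left; bee > ant → go right; bee > bat → go right. Place as right child of bat.
Insert pug: pug > eel → go right; pug < ram → go left; pug > kit → go right; pug > pig → go right. Place as right child of pig.
Insert doe: doe < eel → go left; doe > boa → go right; doe > cow → go right. Place as right child of cow.
Insert rat: rat > eel → go right; rat > ram → go right. Place as right child of ram.
Insert gnu: gnu > eel → go right; gnu < ram → go left; gnu < kit → go left; gnu > elk → go right. Place as right child of elk.
Insert hog: hog > eel → go right; hog < ram → go left; hog < kit → go left; hog > elk → go right; hog > gnu → go right. Place as right child of gnu.
Insert hen: hen > eel → go right; hen < ram → go left; hen < kit → go left; hen > elk → go right; hen > gnu → go right; hen < hog → go left. Place as left child of hog.
Insert emu: emu > eel → go right; emu < ram → go left; emu < kit → go left; emu > elk → go right; emu < gnu → go left. Place as left child of gnu.
Insert yak: yak > eel → go right; yak > ram → go right; yak > rat → go right. Place as right child of rat.

bat doe elk pig yak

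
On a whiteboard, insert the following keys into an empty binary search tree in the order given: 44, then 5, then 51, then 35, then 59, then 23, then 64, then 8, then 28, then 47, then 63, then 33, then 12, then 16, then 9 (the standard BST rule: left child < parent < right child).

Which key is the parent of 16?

12

44: root
5: left child of 44 (depth 1)
51: right child of 44 (depth 1)
35: right child of 5 (depth 2)
59: right child of 51 (depth 2)
23: left child of 35 (depth 3)
64: right child of 59 (depth 3)
8: left child of 23 (depth 4)
28: right child of 23 (depth 4)
47: left child of 51 (depth 2)
63: left child of 64 (depth 4)
33: right child of 28 (depth 5)
12: right child of 8 (depth 5)
16: right child of 12 (depth 6)
9: left child of 12 (depth 6)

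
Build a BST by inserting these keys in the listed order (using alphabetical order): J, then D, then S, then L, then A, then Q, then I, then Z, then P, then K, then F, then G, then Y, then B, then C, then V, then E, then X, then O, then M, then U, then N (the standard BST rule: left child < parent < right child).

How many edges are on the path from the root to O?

Resulting structure (node: left, right):
  J: L=D, R=S
  D: L=A, R=I
  S: L=L, R=Z
  L: L=K, R=Q
  A: L=–, R=B
  Q: L=P, R=–
  I: L=F, R=–
  Z: L=Y, R=–
  P: L=O, R=–
  K: L=–, R=–
  F: L=E, R=G
  G: L=–, R=–
  Y: L=V, R=–
  B: L=–, R=C
  C: L=–, R=–
  V: L=U, R=X
  E: L=–, R=–
  X: L=–, R=–
  O: L=M, R=–
  M: L=–, R=N
  U: L=–, R=–
  N: L=–, R=–

Path to O: J → S → L → Q → P → O, which is 5 edges.

5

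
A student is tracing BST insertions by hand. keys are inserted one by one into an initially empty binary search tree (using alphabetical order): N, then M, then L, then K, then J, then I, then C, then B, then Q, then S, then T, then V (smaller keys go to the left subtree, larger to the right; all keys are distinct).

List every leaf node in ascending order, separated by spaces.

N: root
M: left child of N (depth 1)
L: left child of M (depth 2)
K: left child of L (depth 3)
J: left child of K (depth 4)
I: left child of J (depth 5)
C: left child of I (depth 6)
B: left child of C (depth 7)
Q: right child of N (depth 1)
S: right child of Q (depth 2)
T: right child of S (depth 3)
V: right child of T (depth 4)

B V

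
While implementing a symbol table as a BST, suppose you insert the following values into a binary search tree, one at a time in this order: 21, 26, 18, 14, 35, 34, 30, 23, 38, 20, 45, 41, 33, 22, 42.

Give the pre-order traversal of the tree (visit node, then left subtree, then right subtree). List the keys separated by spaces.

21 18 14 20 26 23 22 35 34 30 33 38 45 41 42

Resulting structure (node: left, right):
  21: L=18, R=26
  26: L=23, R=35
  18: L=14, R=20
  14: L=–, R=–
  35: L=34, R=38
  34: L=30, R=–
  30: L=–, R=33
  23: L=22, R=–
  38: L=–, R=45
  20: L=–, R=–
  45: L=41, R=–
  41: L=–, R=42
  33: L=–, R=–
  22: L=–, R=–
  42: L=–, R=–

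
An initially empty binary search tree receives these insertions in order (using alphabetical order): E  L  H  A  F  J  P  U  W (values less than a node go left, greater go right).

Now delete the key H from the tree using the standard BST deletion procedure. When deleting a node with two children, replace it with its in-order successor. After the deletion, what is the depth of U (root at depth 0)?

3

Insert E: tree is empty, so E becomes the root.
Insert L: L > E → go right. Place as right child of E.
Insert H: H > E → go right; H < L → go left. Place as left child of L.
Insert A: A < E → go left. Place as left child of E.
Insert F: F > E → go right; F < L → go left; F < H → go left. Place as left child of H.
Insert J: J > E → go right; J < L → go left; J > H → go right. Place as right child of H.
Insert P: P > E → go right; P > L → go right. Place as right child of L.
Insert U: U > E → go right; U > L → go right; U > P → go right. Place as right child of P.
Insert W: W > E → go right; W > L → go right; W > P → go right; W > U → go right. Place as right child of U.

Delete H (two children — replace with in-order successor).
After deletion, path to U: E → L → P → U.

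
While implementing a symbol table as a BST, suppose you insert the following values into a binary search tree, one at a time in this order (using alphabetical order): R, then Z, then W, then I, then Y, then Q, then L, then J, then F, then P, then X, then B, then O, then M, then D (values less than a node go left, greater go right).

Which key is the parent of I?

R

Insert R: tree is empty, so R becomes the root.
Insert Z: Z > R → go right. Place as right child of R.
Insert W: W > R → go right; W < Z → go left. Place as left child of Z.
Insert I: I < R → go left. Place as left child of R.
Insert Y: Y > R → go right; Y < Z → go left; Y > W → go right. Place as right child of W.
Insert Q: Q < R → go left; Q > I → go right. Place as right child of I.
Insert L: L < R → go left; L > I → go right; L < Q → go left. Place as left child of Q.
Insert J: J < R → go left; J > I → go right; J < Q → go left; J < L → go left. Place as left child of L.
Insert F: F < R → go left; F < I → go left. Place as left child of I.
Insert P: P < R → go left; P > I → go right; P < Q → go left; P > L → go right. Place as right child of L.
Insert X: X > R → go right; X < Z → go left; X > W → go right; X < Y → go left. Place as left child of Y.
Insert B: B < R → go left; B < I → go left; B < F → go left. Place as left child of F.
Insert O: O < R → go left; O > I → go right; O < Q → go left; O > L → go right; O < P → go left. Place as left child of P.
Insert M: M < R → go left; M > I → go right; M < Q → go left; M > L → go right; M < P → go left; M < O → go left. Place as left child of O.
Insert D: D < R → go left; D < I → go left; D < F → go left; D > B → go right. Place as right child of B.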